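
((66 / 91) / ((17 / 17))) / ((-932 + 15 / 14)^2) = 1848 / 2208168157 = 0.00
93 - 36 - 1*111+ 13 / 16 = -851 / 16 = -53.19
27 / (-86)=-27 / 86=-0.31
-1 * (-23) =23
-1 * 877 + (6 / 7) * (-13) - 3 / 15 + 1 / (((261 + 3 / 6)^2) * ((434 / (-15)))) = -37663067694 / 42396995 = -888.34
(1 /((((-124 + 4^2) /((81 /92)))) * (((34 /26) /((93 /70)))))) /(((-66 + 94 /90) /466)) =7605819 /128004016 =0.06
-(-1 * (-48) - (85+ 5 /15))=37.33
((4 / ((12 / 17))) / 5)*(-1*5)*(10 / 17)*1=-10 / 3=-3.33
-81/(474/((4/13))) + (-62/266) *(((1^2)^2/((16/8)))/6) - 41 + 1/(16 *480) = -41.07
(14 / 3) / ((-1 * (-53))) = 14 / 159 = 0.09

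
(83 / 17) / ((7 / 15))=1245 / 119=10.46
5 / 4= 1.25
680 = 680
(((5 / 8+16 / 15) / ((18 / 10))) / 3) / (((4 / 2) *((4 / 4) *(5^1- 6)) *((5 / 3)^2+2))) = -203 / 6192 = -0.03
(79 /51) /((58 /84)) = 1106 /493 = 2.24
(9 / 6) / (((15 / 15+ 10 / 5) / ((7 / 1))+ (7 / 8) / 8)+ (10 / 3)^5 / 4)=163296 / 11258563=0.01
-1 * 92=-92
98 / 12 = 49 / 6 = 8.17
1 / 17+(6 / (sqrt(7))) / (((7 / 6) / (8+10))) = 35.05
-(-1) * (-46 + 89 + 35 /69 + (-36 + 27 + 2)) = 2519 /69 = 36.51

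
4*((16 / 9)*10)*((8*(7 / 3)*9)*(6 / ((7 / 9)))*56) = 5160960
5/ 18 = 0.28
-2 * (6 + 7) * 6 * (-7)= 1092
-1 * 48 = -48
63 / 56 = 9 / 8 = 1.12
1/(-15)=-1/15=-0.07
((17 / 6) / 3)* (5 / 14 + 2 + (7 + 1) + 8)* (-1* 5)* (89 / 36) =-214.31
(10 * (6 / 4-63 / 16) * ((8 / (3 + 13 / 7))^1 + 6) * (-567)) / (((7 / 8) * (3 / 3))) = 2053350 / 17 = 120785.29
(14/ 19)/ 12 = 7/ 114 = 0.06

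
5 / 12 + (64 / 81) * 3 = 2.79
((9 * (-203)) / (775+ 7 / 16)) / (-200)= 3654 / 310175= 0.01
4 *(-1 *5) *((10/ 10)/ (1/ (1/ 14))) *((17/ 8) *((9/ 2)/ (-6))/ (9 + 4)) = 255/ 1456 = 0.18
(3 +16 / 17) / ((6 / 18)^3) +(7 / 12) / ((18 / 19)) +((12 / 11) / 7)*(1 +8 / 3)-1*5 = 102.60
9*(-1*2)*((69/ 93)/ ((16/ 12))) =-621/ 62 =-10.02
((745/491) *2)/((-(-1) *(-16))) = -745/3928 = -0.19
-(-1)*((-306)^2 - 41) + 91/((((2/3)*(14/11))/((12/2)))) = 188477/2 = 94238.50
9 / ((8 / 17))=153 / 8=19.12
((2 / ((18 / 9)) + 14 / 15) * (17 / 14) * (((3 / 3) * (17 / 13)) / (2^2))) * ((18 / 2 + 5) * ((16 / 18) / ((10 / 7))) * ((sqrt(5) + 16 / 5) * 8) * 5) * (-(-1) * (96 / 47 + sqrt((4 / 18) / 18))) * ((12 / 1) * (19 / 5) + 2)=101760492848 * sqrt(5) / 3711825 + 1628167885568 / 18559125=149030.99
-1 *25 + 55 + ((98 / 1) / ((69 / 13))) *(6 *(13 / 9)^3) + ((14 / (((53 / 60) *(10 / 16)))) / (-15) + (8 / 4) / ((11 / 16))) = 365.09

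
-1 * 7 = -7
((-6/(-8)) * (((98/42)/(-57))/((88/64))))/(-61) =14/38247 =0.00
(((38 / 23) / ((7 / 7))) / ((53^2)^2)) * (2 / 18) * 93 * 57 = 0.00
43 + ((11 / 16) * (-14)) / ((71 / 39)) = 21421 / 568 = 37.71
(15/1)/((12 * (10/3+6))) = 15/112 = 0.13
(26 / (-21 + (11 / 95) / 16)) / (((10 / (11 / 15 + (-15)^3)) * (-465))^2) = -5062071344096 / 7761963965625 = -0.65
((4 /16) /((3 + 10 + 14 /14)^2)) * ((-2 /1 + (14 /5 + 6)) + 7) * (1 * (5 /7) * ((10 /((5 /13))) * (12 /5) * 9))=24219 /3430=7.06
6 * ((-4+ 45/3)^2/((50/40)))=2904/5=580.80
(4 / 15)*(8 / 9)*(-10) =-64 / 27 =-2.37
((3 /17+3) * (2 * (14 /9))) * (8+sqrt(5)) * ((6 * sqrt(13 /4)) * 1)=504 * sqrt(13) * (sqrt(5)+8) /17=1094.17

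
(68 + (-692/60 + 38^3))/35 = 1569.38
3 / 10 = 0.30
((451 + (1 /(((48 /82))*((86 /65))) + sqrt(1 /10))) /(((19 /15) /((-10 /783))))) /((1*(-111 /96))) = 160*sqrt(10) /183483 + 93352900 /23669307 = 3.95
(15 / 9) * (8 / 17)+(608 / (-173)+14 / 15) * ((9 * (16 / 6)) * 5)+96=-1878856 / 8823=-212.95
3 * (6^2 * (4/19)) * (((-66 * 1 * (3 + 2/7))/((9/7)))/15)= -24288/95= -255.66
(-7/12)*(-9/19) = 21/76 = 0.28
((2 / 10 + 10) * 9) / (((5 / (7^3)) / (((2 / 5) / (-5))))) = -314874 / 625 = -503.80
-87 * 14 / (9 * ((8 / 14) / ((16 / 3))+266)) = -11368 / 22353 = -0.51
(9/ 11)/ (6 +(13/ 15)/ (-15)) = 2025/ 14707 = 0.14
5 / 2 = 2.50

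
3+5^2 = 28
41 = 41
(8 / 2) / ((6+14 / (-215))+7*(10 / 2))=860 / 8801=0.10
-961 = -961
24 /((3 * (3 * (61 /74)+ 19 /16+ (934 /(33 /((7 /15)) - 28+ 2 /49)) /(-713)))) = 7074328960 /3209830273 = 2.20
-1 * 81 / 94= -81 / 94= -0.86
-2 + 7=5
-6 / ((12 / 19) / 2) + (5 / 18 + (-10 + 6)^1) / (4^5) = -19.00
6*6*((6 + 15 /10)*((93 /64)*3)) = 37665 /32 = 1177.03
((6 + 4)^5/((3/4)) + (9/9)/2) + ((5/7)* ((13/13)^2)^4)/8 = 22400099/168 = 133333.92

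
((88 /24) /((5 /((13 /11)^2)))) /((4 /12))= 169 /55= 3.07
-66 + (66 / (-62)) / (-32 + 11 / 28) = -603262 / 9145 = -65.97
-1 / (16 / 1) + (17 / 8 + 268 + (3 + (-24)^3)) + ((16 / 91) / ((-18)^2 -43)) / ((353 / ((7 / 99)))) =-27678904489409 / 2042582256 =-13550.94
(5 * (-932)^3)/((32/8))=-1011946960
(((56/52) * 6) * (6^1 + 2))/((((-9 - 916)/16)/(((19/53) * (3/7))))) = -87552/637325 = -0.14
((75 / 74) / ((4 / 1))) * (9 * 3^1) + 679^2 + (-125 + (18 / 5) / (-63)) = 4775160043 / 10360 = 460922.78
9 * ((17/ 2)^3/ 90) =4913/ 80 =61.41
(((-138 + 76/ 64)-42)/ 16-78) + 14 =-19245/ 256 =-75.18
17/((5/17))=289/5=57.80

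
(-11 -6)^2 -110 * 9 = -701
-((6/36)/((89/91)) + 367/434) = -58868/57939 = -1.02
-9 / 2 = -4.50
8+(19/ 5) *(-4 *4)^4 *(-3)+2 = -3735502/ 5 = -747100.40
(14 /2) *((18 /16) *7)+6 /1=489 /8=61.12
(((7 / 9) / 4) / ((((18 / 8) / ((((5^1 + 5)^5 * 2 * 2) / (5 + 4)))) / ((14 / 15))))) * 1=7840000 / 2187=3584.82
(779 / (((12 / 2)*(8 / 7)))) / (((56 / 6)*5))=2.43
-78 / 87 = -26 / 29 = -0.90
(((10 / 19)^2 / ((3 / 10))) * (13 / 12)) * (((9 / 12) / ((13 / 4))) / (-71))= -250 / 76893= -0.00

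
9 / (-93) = -3 / 31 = -0.10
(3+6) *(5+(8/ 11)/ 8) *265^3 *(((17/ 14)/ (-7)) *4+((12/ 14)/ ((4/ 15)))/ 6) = -10384170750/ 77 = -134859360.39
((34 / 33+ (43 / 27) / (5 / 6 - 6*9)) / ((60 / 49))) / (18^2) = 17591 / 6976530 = 0.00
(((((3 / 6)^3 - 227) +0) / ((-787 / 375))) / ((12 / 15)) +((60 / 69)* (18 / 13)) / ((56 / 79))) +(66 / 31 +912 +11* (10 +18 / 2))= 2058788331599 / 1634013472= 1259.96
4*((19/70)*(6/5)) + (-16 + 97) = 14403/175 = 82.30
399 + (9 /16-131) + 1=4313 /16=269.56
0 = 0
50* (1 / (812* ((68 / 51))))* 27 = 2025 / 1624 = 1.25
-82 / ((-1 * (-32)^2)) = 41 / 512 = 0.08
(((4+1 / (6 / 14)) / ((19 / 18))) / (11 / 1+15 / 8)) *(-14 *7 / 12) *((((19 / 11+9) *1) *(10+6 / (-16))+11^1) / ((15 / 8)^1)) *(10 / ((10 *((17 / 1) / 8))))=-2866304 / 26265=-109.13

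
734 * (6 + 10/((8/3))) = 14313/2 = 7156.50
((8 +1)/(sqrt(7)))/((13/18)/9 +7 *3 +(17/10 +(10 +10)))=3645 *sqrt(7)/121282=0.08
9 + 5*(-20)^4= 800009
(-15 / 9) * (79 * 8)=-3160 / 3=-1053.33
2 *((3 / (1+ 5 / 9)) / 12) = 9 / 28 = 0.32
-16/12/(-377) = 4/1131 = 0.00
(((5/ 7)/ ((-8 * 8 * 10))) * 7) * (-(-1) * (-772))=193/ 32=6.03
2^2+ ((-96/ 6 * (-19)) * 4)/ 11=1260/ 11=114.55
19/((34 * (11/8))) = 76/187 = 0.41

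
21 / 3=7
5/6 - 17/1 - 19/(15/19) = -1207/30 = -40.23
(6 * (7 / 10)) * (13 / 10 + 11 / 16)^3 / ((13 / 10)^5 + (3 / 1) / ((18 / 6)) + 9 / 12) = 422066295 / 69925504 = 6.04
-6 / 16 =-3 / 8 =-0.38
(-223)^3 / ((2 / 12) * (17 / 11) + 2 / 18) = -2195734266 / 73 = -30078551.59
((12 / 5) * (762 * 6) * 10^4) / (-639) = -12192000 / 71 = -171718.31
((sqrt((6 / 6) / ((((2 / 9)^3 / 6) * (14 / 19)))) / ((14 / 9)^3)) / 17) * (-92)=-452709 * sqrt(798) / 326536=-39.16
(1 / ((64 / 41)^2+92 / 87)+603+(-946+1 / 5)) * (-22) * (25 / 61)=3088.24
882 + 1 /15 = 13231 /15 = 882.07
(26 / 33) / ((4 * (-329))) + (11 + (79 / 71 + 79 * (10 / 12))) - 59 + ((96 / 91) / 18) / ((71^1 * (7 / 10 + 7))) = 442990901 / 23382359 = 18.95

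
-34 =-34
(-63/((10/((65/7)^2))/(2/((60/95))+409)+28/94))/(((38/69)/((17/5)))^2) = -243246843074079/30203555960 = -8053.58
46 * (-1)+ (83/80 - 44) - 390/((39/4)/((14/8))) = -12717/80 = -158.96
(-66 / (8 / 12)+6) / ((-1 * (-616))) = -93 / 616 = -0.15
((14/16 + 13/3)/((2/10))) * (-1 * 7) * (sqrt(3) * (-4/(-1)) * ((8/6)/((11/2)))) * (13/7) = -32500 * sqrt(3)/99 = -568.60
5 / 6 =0.83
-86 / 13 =-6.62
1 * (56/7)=8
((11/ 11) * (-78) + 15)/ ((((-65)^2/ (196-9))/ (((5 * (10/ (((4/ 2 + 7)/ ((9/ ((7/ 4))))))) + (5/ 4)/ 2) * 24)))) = -1651023/ 845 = -1953.87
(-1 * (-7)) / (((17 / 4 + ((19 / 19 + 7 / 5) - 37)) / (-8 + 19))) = -1540 / 607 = -2.54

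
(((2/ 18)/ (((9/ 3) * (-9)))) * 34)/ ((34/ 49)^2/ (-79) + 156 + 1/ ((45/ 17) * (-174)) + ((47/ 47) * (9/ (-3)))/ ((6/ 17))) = -0.00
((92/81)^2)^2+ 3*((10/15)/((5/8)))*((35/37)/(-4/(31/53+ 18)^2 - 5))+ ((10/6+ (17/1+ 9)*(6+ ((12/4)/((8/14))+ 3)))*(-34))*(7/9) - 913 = -10753.68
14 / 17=0.82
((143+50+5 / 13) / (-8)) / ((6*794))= -419 / 82576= -0.01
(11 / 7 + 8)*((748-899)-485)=-42612 / 7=-6087.43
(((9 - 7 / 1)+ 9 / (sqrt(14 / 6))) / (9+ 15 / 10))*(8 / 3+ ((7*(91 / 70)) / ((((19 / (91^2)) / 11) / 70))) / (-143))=-2434310*sqrt(21) / 931 - 4868620 / 1197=-16049.53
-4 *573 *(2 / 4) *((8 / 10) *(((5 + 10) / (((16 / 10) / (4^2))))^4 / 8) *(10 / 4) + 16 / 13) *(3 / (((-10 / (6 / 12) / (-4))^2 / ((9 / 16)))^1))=-6363657483759 / 650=-9790242282.71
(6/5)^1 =6/5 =1.20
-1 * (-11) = 11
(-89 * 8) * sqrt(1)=-712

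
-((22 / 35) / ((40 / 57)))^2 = -393129 / 490000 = -0.80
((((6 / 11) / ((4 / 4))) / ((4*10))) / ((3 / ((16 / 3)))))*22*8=64 / 15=4.27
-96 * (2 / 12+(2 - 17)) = 1424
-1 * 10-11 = -21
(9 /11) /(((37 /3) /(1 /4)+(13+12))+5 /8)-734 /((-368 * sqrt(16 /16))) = 7302307 /3641176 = 2.01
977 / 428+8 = 4401 / 428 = 10.28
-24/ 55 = -0.44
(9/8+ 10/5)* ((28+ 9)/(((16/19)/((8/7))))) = 17575/112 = 156.92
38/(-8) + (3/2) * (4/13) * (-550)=-13447/52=-258.60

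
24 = 24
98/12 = 49/6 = 8.17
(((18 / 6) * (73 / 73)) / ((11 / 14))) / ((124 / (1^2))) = 21 / 682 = 0.03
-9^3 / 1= -729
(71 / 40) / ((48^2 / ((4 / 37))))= 71 / 852480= 0.00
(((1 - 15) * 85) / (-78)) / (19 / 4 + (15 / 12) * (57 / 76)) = 1360 / 507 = 2.68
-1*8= -8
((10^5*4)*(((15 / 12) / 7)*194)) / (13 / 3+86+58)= 58200000 / 623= 93418.94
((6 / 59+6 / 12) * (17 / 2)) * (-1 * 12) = -61.37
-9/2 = -4.50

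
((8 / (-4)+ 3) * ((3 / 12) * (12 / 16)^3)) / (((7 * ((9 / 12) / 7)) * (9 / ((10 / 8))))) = 5 / 256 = 0.02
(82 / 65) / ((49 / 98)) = 164 / 65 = 2.52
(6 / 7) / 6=1 / 7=0.14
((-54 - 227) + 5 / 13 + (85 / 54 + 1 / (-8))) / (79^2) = -0.04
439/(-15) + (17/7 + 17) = -1033/105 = -9.84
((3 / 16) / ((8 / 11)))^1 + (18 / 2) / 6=1.76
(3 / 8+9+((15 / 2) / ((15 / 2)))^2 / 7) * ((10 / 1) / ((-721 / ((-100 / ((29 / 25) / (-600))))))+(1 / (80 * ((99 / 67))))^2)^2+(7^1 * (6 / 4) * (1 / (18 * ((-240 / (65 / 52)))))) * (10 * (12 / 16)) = 471856959404318947631640854943533 / 96328606681902994882560000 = 4898409.47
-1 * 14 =-14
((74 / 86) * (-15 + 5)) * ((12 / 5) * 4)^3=-8183808 / 1075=-7612.84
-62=-62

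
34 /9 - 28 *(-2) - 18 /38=10141 /171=59.30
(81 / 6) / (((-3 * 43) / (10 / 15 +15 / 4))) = -159 / 344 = -0.46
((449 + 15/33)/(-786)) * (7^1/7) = -824/1441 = -0.57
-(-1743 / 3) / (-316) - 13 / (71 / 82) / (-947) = -38727841 / 21246892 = -1.82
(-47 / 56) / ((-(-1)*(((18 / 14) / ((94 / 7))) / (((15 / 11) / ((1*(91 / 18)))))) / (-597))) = 19781595 / 14014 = 1411.56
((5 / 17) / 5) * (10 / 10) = 1 / 17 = 0.06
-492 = -492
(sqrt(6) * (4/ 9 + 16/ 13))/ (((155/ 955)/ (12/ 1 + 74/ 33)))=17594920 * sqrt(6)/ 119691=360.08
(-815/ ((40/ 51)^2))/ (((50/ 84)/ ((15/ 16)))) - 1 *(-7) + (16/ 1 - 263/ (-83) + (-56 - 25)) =-2275155327/ 1062400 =-2141.52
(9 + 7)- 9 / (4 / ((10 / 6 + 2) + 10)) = -59 / 4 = -14.75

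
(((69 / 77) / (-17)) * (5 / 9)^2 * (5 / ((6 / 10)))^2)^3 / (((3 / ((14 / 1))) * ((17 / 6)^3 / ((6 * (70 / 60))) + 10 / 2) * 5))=-0.16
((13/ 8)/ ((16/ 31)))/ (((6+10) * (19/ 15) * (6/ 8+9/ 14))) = 1085/ 9728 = 0.11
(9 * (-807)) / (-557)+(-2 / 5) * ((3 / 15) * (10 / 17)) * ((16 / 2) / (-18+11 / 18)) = 193552947 / 14818985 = 13.06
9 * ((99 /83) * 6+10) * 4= 51264 /83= 617.64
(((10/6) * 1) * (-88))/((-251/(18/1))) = 2640/251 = 10.52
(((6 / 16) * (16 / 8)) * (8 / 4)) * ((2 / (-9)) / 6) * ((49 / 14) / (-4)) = 0.05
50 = 50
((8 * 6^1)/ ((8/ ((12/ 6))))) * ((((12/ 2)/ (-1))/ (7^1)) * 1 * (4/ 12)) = -24/ 7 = -3.43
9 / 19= 0.47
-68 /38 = -34 /19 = -1.79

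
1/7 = 0.14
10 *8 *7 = 560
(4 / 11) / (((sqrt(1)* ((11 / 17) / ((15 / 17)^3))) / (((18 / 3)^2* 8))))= 3888000 / 34969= 111.18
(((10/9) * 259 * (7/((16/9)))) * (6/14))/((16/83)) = 322455/128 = 2519.18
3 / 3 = 1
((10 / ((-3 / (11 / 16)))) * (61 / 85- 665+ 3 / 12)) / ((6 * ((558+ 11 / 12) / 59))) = 48841793 / 1824304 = 26.77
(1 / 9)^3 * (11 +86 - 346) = -83 / 243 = -0.34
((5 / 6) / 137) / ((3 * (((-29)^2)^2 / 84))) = 70 / 290692491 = 0.00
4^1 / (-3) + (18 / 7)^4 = 305324 / 7203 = 42.39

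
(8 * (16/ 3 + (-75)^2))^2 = 18259576384/ 9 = 2028841820.44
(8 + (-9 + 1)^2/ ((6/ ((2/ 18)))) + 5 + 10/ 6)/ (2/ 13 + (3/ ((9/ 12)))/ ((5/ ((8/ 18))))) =13910/ 447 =31.12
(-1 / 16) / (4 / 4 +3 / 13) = -13 / 256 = -0.05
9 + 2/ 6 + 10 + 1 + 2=67/ 3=22.33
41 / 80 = 0.51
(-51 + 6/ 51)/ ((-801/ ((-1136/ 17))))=-982640/ 231489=-4.24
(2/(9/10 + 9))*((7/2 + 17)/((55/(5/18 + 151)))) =111643/9801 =11.39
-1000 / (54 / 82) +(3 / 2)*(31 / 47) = -3851489 / 2538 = -1517.53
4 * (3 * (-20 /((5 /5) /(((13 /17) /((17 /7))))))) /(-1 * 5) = 15.11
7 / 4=1.75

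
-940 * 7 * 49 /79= -4081.27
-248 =-248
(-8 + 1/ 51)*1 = -407/ 51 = -7.98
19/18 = 1.06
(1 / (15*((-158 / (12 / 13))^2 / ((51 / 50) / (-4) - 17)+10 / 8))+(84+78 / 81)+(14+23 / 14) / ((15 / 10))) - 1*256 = -31992736723243 / 199197027225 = -160.61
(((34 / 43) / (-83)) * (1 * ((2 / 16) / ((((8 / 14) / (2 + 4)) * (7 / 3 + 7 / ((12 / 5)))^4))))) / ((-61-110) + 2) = 544 / 5585874021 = 0.00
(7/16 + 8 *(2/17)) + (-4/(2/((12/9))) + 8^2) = 51173/816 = 62.71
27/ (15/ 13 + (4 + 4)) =351/ 119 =2.95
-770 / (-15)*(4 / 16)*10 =385 / 3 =128.33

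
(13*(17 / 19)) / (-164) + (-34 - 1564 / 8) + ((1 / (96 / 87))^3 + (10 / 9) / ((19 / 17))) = -52341424465 / 229736448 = -227.83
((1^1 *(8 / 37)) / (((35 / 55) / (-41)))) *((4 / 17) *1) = -14432 / 4403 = -3.28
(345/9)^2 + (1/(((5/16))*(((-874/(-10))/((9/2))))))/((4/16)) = 5781917/3933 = 1470.10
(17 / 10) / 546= 17 / 5460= 0.00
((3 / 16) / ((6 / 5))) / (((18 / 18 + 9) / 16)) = 1 / 4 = 0.25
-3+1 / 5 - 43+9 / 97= -22168 / 485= -45.71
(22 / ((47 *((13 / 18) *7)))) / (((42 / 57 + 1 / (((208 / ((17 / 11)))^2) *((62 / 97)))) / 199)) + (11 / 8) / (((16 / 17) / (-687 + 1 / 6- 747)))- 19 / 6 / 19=-2376786701611634131 / 1148258812608768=-2069.91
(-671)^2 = 450241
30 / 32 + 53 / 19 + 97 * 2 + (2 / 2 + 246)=135197 / 304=444.73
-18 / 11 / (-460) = 0.00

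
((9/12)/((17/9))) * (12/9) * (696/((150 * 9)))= 116/425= 0.27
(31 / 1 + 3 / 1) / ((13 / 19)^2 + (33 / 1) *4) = 722 / 2813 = 0.26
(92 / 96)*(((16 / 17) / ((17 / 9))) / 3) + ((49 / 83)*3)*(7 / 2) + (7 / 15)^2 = 70979551 / 10794150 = 6.58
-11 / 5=-2.20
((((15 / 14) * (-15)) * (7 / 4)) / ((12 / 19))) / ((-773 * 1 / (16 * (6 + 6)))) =8550 / 773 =11.06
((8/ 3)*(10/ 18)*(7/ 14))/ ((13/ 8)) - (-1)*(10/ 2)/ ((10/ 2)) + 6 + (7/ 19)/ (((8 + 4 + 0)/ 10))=103541/ 13338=7.76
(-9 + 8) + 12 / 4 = 2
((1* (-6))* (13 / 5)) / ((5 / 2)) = -156 / 25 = -6.24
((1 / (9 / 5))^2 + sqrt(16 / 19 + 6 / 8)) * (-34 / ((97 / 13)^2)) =-31603 * sqrt(19) / 178771-143650 / 762129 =-0.96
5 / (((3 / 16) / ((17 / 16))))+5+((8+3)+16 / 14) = 955 / 21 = 45.48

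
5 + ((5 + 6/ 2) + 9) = 22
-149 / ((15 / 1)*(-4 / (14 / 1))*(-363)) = -1043 / 10890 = -0.10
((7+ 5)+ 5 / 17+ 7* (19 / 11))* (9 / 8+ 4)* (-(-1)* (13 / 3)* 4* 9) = 3645720 / 187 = 19495.83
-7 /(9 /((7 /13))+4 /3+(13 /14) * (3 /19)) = -5586 /14519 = -0.38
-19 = -19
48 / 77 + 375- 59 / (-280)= 165367 / 440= 375.83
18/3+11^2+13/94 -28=9319/94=99.14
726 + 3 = 729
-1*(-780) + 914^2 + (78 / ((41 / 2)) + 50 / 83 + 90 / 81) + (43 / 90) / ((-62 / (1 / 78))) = 1238486608616711 / 1481121720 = 836181.52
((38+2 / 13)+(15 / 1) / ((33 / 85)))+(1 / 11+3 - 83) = -446 / 143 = -3.12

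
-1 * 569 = -569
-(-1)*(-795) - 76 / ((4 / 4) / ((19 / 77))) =-62659 / 77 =-813.75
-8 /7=-1.14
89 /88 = 1.01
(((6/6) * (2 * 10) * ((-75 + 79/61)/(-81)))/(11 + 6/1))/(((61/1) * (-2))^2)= 22480/312552837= 0.00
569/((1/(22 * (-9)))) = -112662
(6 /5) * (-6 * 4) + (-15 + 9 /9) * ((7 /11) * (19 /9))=-23566 /495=-47.61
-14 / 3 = -4.67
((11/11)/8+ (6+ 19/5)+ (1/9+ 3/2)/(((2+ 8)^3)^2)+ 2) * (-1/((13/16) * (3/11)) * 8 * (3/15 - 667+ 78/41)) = 321834233080976/1124296875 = 286253.78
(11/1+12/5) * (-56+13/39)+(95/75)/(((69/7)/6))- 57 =-276746/345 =-802.16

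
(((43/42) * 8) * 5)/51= 860/1071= 0.80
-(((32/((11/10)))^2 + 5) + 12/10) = -515751/605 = -852.48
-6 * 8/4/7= -12/7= -1.71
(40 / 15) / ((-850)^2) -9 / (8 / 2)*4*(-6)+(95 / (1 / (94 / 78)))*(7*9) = 7266.69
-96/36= -8/3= -2.67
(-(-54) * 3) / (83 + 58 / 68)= 5508 / 2851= 1.93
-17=-17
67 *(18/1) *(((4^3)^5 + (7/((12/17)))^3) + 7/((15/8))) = 621568233766537/480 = 1294933820346.95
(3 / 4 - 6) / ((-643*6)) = 7 / 5144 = 0.00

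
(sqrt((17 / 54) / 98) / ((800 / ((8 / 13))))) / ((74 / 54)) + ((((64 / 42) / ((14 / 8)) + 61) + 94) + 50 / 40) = 3 * sqrt(51) / 673400 + 92387 / 588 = 157.12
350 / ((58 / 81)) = 14175 / 29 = 488.79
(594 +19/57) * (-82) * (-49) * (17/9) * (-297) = -1339685578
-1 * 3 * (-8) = 24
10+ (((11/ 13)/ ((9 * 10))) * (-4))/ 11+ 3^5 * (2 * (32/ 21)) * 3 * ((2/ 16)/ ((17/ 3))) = 4107632/ 69615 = 59.00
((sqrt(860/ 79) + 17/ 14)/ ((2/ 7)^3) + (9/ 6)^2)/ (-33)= -343 * sqrt(16985)/ 10428 - 79/ 48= -5.93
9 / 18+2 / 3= 7 / 6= 1.17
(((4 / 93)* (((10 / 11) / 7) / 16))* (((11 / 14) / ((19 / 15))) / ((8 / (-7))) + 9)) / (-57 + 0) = -4285 / 82723872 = -0.00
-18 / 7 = -2.57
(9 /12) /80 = 3 /320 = 0.01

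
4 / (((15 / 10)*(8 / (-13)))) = -13 / 3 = -4.33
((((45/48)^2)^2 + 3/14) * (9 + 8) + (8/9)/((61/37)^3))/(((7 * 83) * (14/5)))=79532878657975/7622793468444672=0.01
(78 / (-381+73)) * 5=-195 / 154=-1.27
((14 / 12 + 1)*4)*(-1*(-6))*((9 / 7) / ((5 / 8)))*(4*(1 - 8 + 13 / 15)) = -2624.37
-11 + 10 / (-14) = -82 / 7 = -11.71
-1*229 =-229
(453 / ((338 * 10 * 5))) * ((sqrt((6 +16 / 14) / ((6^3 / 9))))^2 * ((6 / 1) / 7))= 453 / 66248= 0.01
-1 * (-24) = 24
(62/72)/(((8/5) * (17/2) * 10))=31/4896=0.01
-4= -4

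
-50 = -50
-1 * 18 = -18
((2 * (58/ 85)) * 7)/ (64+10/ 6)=2436/ 16745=0.15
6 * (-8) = -48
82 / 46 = 41 / 23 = 1.78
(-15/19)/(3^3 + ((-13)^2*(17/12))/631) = -113580/3939023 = -0.03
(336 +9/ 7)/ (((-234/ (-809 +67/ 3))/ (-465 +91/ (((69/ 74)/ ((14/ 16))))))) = -430432.29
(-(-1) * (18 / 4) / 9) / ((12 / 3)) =1 / 8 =0.12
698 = 698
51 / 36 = 17 / 12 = 1.42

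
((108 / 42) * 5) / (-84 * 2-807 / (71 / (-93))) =2130 / 147287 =0.01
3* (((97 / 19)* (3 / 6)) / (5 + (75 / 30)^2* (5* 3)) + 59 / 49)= 3.69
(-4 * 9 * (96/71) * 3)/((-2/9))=657.13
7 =7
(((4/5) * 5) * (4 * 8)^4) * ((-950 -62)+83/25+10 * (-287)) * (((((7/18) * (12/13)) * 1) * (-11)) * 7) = 33725567991808/75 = 449674239890.77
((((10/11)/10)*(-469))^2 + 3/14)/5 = 3079817/8470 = 363.61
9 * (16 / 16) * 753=6777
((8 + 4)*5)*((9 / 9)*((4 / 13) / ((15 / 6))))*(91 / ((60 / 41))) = 2296 / 5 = 459.20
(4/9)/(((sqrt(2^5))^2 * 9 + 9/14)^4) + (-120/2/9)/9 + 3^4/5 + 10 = 305501733710025839/11999631670279245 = 25.46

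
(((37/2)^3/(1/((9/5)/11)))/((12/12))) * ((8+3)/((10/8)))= 455877/50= 9117.54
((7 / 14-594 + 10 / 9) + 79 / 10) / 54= -13151 / 1215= -10.82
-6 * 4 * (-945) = 22680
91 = 91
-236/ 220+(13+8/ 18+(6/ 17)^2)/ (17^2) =-42408536/ 41342895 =-1.03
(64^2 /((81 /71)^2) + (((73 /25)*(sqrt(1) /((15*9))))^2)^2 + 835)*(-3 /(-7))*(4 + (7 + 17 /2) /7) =7491558286422516682 /706396728515625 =10605.31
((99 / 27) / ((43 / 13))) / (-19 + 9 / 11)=-0.06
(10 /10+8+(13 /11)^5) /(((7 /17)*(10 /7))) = 19.22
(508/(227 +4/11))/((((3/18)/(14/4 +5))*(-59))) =-284988/147559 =-1.93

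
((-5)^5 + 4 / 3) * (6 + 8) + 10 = -43721.33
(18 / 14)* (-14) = -18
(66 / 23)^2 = 4356 / 529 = 8.23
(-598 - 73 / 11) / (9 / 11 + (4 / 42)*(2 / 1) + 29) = -139671 / 6932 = -20.15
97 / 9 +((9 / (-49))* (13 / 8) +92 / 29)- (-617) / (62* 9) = 46805813 / 3171672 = 14.76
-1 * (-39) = 39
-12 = -12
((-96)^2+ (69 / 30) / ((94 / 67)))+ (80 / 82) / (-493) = 175137138153 / 19000220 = 9217.64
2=2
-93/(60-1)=-93/59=-1.58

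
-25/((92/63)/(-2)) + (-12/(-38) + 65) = 87011/874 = 99.55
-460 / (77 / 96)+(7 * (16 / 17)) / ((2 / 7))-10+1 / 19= -560.40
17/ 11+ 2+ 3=72/ 11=6.55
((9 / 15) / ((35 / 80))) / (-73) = -48 / 2555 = -0.02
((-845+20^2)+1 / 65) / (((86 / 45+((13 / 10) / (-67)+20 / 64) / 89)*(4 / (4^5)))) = -6358074605568 / 106849951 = -59504.70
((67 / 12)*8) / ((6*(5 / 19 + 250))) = 1273 / 42795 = 0.03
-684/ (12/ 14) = -798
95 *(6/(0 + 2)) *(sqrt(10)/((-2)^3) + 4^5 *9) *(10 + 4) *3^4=2978519040 - 161595 *sqrt(10)/4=2978391287.94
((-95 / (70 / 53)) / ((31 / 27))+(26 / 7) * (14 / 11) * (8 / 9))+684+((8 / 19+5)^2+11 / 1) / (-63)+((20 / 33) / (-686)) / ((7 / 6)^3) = 162907782178399 / 260688771882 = 624.91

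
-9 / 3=-3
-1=-1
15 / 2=7.50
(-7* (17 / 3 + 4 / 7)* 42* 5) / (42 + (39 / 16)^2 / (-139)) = -2490880 / 11397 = -218.56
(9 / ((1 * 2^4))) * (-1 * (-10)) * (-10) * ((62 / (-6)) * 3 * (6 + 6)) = 20925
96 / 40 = 12 / 5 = 2.40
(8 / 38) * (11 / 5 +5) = 144 / 95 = 1.52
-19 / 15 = -1.27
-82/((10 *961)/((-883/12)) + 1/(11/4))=398233/632494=0.63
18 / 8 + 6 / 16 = 2.62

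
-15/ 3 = -5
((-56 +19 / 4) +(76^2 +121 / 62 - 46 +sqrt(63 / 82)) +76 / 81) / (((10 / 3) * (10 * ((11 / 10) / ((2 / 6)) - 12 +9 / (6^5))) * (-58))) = 0.34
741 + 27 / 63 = 5190 / 7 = 741.43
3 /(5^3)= 3 /125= 0.02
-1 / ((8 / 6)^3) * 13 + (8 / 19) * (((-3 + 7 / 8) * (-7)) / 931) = -885889 / 161728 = -5.48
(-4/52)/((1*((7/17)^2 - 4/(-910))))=-10115/22873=-0.44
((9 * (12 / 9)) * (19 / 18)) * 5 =190 / 3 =63.33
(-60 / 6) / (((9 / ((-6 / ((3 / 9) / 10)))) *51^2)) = 200 / 2601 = 0.08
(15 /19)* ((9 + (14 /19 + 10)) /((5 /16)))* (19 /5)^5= 987696 /25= 39507.84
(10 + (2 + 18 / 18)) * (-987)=-12831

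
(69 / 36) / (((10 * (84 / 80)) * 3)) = 23 / 378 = 0.06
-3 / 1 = -3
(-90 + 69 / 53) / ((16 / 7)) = -32907 / 848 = -38.81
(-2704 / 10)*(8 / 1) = -10816 / 5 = -2163.20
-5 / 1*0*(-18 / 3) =0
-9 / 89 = -0.10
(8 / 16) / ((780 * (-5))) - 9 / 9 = -7801 / 7800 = -1.00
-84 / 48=-7 / 4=-1.75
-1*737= -737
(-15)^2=225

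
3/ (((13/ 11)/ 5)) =165/ 13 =12.69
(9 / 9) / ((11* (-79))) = -1 / 869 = -0.00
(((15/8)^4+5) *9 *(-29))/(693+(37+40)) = -5.88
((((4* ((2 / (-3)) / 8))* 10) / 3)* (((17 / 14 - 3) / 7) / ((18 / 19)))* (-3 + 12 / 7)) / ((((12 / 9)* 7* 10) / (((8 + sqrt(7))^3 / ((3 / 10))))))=-16.58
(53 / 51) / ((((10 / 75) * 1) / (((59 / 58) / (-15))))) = -3127 / 5916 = -0.53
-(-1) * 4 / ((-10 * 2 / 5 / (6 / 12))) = -1 / 2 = -0.50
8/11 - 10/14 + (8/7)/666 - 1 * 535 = -13717558/25641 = -534.99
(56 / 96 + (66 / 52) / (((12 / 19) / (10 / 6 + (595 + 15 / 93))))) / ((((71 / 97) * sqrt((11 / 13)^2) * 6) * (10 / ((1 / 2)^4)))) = 375266713 / 185940480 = 2.02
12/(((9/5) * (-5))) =-4/3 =-1.33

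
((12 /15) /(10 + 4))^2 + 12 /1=14704 /1225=12.00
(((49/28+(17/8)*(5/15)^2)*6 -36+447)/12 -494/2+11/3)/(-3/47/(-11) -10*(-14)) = -15491905/10423152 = -1.49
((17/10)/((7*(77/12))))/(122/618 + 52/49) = 1854/61655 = 0.03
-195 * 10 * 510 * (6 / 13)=-459000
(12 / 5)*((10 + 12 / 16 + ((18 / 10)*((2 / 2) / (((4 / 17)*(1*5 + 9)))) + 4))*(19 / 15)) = 81377 / 1750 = 46.50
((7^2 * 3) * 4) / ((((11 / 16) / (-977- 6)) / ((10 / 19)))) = -92480640 / 209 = -442491.10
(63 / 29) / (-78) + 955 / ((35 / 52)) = 7488581 / 5278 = 1418.83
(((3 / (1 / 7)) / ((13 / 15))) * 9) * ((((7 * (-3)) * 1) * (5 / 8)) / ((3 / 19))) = -1885275 / 104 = -18127.64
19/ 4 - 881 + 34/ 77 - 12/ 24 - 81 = -294851/ 308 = -957.31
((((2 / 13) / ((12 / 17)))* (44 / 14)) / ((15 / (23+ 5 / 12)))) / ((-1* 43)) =-52547 / 2113020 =-0.02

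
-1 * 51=-51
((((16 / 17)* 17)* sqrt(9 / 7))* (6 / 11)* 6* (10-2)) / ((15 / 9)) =285.00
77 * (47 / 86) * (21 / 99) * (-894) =-7980.16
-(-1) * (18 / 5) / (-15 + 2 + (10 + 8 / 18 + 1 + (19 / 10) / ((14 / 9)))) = -4536 / 421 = -10.77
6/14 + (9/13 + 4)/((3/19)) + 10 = 40.15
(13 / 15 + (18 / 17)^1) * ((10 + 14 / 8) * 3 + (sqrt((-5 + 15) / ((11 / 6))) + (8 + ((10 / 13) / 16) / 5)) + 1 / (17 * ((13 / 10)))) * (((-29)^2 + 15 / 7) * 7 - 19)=1925702 * sqrt(165) / 935 + 73718761113 / 150280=516998.44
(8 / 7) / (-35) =-8 / 245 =-0.03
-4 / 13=-0.31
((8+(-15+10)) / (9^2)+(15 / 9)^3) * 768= 3584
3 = 3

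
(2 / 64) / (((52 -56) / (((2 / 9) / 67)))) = -1 / 38592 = -0.00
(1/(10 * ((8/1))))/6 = 1/480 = 0.00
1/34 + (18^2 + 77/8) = 45377/136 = 333.65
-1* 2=-2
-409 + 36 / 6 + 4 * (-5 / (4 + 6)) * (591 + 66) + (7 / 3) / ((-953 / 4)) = -4908931 / 2859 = -1717.01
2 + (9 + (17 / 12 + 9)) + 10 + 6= 449 / 12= 37.42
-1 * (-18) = 18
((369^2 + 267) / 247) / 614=0.90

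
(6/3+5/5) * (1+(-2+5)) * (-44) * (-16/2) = 4224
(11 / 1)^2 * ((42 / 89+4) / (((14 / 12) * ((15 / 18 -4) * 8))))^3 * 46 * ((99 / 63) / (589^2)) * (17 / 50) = -2989796095678491 / 100691678643969702275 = -0.00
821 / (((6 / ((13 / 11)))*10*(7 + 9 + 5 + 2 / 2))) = 10673 / 14520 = 0.74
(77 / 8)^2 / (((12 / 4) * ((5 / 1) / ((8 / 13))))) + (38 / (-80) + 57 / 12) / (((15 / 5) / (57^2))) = 903557 / 195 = 4633.63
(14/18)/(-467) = -7/4203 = -0.00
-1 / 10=-0.10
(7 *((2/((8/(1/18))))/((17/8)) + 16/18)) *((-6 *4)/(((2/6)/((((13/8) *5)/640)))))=-12467/2176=-5.73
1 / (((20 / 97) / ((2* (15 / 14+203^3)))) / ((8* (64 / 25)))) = 1454112169088 / 875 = 1661842478.96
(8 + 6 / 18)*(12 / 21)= 4.76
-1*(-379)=379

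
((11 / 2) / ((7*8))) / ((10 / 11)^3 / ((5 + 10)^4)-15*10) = -5929605 / 9056123104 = -0.00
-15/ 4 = -3.75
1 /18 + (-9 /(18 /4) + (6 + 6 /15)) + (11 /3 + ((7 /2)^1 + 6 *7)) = 2413 /45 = 53.62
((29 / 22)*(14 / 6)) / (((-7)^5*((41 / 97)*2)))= -2813 / 12994212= -0.00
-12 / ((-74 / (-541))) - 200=-10646 / 37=-287.73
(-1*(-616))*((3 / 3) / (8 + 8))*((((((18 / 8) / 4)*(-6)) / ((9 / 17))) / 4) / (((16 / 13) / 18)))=-459459 / 512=-897.38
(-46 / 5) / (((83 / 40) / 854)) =-314272 / 83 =-3786.41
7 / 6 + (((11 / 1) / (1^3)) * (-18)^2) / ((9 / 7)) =16639 / 6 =2773.17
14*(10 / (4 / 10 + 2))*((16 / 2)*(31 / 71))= 43400 / 213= 203.76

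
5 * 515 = 2575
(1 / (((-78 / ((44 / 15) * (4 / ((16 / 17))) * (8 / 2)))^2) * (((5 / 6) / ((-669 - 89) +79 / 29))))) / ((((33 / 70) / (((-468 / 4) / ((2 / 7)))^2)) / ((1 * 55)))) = -1050850481604 / 145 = -7247244700.72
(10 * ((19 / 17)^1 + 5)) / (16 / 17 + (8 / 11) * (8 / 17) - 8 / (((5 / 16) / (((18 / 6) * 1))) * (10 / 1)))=-17875 / 1869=-9.56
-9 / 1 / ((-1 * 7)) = 9 / 7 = 1.29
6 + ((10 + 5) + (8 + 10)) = 39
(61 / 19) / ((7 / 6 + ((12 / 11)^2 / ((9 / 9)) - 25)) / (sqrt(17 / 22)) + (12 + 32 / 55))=-48664275 * sqrt(374) / 5749357307 - 459688680 / 5749357307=-0.24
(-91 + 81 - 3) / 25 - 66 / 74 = -1306 / 925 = -1.41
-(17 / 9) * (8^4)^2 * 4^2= -4563402752 / 9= -507044750.22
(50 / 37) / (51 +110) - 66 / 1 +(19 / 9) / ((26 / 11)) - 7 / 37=-91006913 / 1393938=-65.29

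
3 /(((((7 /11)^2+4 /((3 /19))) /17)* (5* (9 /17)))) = 34969 /46715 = 0.75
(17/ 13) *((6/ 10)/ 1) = 0.78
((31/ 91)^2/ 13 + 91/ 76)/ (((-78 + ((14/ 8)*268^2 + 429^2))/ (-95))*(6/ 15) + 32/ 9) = -444125655/ 478719111416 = -0.00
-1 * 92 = -92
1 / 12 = 0.08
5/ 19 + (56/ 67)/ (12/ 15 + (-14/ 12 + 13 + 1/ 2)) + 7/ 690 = 0.34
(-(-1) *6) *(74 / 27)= 148 / 9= 16.44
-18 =-18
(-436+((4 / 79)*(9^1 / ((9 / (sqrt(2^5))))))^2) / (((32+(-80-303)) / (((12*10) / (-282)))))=-54411280 / 102957777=-0.53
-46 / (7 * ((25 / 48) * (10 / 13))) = -14352 / 875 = -16.40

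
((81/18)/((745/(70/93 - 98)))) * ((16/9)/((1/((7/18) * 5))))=-253232/124713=-2.03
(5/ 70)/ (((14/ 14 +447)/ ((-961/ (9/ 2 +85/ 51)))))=-2883/ 116032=-0.02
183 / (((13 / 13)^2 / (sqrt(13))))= 183 * sqrt(13)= 659.82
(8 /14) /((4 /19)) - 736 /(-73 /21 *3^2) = 40225 /1533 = 26.24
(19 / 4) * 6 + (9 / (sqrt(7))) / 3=3 * sqrt(7) / 7 + 57 / 2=29.63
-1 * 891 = -891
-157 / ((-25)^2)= -157 / 625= -0.25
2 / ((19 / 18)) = 36 / 19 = 1.89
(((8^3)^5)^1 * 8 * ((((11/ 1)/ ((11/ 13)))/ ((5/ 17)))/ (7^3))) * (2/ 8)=15551492463263744/ 1715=9067925634556.12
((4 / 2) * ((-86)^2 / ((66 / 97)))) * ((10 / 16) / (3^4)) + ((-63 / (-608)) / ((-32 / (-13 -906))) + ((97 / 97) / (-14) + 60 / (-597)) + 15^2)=395.55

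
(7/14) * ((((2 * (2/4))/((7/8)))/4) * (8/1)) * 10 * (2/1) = 160/7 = 22.86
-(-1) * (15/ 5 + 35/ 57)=206/ 57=3.61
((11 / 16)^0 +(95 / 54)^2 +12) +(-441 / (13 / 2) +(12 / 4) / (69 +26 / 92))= -6246971117 / 120812796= -51.71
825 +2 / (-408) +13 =170951 / 204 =838.00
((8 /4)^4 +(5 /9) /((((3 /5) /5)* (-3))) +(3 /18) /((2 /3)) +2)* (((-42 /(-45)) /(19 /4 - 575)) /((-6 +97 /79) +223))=-2993389 /23889597300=-0.00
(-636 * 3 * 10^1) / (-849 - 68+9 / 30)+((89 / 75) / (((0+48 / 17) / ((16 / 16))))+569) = 19478432471 / 33001200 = 590.23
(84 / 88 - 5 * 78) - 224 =-13487 / 22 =-613.05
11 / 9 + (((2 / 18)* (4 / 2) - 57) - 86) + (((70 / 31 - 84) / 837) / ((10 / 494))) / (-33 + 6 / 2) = -275157701 / 1946025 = -141.39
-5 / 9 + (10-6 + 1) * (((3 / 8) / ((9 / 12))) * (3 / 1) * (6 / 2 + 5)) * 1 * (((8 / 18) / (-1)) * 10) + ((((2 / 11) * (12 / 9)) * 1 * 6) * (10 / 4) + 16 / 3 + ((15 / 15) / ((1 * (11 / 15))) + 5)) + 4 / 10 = -11317 / 45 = -251.49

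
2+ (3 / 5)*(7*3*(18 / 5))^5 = 23151559706354 / 15625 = 1481699821.21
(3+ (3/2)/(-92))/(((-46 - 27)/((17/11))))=-9333/147752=-0.06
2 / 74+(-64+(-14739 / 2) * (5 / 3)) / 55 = -913531 / 4070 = -224.45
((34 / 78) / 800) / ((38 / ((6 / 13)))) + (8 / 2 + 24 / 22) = 143852987 / 28256800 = 5.09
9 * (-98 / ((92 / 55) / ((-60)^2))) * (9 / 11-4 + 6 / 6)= 95256000 / 23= 4141565.22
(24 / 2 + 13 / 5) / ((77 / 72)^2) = 378432 / 29645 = 12.77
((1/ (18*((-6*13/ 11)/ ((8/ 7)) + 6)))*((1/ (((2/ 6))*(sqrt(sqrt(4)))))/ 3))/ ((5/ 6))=-22*sqrt(2)/ 135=-0.23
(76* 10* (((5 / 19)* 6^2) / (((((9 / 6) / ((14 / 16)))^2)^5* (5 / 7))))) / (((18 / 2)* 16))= 9886633715 / 30958682112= 0.32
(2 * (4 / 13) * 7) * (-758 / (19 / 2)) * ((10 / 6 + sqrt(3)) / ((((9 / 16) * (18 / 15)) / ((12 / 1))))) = -13583360 * sqrt(3) / 2223 - 67916800 / 6669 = -20767.43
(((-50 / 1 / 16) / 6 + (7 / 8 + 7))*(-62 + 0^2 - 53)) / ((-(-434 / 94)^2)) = 89674355 / 2260272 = 39.67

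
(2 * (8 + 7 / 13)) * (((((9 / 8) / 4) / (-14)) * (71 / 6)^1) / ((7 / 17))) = -401931 / 40768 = -9.86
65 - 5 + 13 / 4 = 253 / 4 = 63.25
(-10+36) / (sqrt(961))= 26 / 31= 0.84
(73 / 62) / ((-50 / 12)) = -0.28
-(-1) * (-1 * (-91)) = 91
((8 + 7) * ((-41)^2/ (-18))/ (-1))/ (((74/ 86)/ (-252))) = -15179430/ 37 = -410254.86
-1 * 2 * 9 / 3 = -6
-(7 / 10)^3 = -343 / 1000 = -0.34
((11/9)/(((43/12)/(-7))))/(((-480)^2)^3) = -77/394436542464000000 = -0.00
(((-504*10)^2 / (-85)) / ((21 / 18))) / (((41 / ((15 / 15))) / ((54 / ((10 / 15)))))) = -506053.60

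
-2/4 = -1/2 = -0.50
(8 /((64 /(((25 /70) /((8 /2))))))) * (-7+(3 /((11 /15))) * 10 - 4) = 235 /704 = 0.33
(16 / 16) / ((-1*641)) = -1 / 641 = -0.00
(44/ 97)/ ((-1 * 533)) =-44/ 51701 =-0.00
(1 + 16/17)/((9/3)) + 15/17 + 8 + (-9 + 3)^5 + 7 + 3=-131860/17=-7756.47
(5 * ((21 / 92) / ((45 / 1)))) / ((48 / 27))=21 / 1472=0.01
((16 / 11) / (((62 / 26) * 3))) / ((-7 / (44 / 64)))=-13 / 651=-0.02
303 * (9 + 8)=5151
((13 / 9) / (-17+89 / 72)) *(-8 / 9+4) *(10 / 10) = -2912 / 10215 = -0.29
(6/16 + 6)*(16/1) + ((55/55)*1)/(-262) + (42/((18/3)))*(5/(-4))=48861/524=93.25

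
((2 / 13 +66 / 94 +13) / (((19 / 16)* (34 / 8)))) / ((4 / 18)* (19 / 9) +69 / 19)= 2581632 / 3856021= 0.67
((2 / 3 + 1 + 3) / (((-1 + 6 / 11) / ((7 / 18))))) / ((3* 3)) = -539 / 1215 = -0.44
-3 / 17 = -0.18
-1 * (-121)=121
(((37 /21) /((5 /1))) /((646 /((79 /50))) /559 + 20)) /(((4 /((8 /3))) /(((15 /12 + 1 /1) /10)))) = 1633957 /640864000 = 0.00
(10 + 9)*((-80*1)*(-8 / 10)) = 1216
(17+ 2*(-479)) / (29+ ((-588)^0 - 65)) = 941 / 35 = 26.89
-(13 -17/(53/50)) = 161/53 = 3.04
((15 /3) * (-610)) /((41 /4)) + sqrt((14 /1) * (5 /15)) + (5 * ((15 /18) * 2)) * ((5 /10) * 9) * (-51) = -181225 /82 + sqrt(42) /3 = -2207.90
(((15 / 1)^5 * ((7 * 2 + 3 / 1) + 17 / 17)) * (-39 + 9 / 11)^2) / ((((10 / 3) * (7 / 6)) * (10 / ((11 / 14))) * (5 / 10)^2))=17714700000 / 11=1610427272.73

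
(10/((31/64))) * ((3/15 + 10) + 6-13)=2048/31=66.06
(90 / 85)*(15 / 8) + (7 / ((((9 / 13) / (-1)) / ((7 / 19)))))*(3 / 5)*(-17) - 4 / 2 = 736087 / 19380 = 37.98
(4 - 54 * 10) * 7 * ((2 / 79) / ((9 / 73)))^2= -158.21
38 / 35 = 1.09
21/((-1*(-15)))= 7/5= 1.40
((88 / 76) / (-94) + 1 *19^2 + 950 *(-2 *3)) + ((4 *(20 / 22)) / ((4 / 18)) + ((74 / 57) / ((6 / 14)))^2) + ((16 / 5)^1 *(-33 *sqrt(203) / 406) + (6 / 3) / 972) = -481961418767 / 90705582 -264 *sqrt(203) / 1015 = -5317.18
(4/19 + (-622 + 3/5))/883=-0.70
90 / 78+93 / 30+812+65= 114563 / 130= 881.25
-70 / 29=-2.41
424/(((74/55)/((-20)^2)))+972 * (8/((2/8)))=5814848/37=157158.05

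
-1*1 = -1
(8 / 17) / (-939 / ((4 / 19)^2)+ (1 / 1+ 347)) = -128 / 5667987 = -0.00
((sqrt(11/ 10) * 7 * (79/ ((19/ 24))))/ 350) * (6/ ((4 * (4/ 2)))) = 711 * sqrt(110)/ 4750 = 1.57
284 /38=142 /19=7.47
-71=-71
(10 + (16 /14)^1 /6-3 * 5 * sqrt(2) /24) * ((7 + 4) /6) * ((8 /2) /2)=2354 /63-55 * sqrt(2) /24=34.12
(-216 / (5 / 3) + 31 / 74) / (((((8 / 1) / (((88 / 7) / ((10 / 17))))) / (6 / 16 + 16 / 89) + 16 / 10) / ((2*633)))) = -148988172091 / 2072296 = -71895.22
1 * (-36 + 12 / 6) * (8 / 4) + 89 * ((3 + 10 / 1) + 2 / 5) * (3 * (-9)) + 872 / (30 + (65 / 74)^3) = -400783771401 / 12431345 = -32239.78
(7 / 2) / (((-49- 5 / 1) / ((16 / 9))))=-28 / 243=-0.12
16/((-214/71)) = -568/107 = -5.31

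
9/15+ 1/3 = 14/15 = 0.93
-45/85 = -9/17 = -0.53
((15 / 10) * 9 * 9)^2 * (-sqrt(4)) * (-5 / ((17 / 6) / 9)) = 7971615 / 17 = 468918.53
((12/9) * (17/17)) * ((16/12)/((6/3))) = 8/9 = 0.89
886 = 886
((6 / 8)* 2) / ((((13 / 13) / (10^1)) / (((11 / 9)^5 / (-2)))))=-805255 / 39366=-20.46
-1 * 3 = -3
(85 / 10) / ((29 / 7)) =119 / 58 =2.05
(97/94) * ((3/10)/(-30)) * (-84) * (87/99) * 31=610421/25850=23.61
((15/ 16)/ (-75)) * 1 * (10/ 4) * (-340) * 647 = 54995/ 8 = 6874.38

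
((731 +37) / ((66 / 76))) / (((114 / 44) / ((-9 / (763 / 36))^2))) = 35831808 / 582169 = 61.55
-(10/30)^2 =-1/9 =-0.11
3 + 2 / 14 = 22 / 7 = 3.14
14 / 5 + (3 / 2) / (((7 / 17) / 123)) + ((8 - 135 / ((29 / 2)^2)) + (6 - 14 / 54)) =737475797 / 1589490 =463.97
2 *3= 6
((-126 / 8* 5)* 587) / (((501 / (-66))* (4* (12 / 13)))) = 8813805 / 5344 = 1649.29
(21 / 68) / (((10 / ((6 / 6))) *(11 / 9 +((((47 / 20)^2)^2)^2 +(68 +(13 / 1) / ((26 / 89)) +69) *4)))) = 120960000000 / 6491510859249433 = 0.00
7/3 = 2.33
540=540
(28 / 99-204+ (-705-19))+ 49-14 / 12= -174217 / 198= -879.88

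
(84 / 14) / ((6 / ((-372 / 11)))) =-372 / 11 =-33.82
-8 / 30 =-4 / 15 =-0.27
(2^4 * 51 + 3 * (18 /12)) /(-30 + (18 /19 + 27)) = -10393 /26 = -399.73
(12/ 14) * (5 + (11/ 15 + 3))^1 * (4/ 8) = 131/ 35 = 3.74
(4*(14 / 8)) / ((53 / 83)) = 581 / 53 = 10.96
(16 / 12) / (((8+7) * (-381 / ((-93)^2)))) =-3844 / 1905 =-2.02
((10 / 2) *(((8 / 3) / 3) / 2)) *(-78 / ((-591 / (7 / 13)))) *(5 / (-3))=-1400 / 5319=-0.26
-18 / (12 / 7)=-21 / 2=-10.50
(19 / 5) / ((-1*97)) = -19 / 485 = -0.04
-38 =-38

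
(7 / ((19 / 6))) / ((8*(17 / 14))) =147 / 646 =0.23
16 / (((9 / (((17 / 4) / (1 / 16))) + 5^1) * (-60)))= -272 / 5235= -0.05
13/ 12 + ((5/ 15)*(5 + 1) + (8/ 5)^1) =281/ 60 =4.68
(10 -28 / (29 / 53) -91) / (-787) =3833 / 22823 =0.17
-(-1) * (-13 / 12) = -13 / 12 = -1.08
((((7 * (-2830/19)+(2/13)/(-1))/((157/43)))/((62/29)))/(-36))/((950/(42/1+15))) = 6691402/30053725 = 0.22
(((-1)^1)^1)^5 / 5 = -1 / 5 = -0.20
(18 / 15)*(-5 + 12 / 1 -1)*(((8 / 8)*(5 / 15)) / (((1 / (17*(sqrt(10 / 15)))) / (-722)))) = -49096*sqrt(6) / 5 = -24052.03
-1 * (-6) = 6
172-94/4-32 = 233/2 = 116.50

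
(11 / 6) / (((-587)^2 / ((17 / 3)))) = 187 / 6202242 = 0.00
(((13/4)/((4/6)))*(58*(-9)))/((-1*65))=783/20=39.15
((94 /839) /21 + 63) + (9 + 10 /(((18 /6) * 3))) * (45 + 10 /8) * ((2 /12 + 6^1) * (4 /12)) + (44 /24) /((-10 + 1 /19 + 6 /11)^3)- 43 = 1049405597673513077 /1069446113883000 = 981.26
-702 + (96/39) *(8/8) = -9094/13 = -699.54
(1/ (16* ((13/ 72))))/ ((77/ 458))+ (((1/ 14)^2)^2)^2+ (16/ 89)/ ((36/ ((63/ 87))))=3370354551275057/ 1634065956466944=2.06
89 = 89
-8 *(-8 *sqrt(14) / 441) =64 *sqrt(14) / 441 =0.54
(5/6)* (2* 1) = 5/3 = 1.67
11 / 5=2.20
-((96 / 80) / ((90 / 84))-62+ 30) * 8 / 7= 6176 / 175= 35.29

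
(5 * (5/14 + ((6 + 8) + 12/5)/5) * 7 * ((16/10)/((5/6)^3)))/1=351.96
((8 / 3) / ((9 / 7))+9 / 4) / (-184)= -467 / 19872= -0.02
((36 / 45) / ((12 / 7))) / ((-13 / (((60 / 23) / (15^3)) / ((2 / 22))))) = -308 / 1009125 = -0.00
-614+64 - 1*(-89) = -461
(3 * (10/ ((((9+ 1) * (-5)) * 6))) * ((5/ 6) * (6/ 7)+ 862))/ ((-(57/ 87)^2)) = 5078799/ 25270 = 200.98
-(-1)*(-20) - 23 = -43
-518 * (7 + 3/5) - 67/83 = -1634107/415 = -3937.61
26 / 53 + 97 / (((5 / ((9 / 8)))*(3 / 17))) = 263231 / 2120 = 124.17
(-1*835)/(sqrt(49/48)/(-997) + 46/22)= -10079489822160/25239870599- 2820493060*sqrt(3)/25239870599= -399.54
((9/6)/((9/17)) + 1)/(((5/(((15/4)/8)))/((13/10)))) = 299/640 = 0.47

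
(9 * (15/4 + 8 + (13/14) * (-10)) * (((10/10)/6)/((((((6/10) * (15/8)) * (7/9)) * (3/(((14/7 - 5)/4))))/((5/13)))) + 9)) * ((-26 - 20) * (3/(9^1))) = -1945662/637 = -3054.41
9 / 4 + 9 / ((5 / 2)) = 117 / 20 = 5.85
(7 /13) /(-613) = -7 /7969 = -0.00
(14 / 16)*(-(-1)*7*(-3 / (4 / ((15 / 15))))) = -147 / 32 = -4.59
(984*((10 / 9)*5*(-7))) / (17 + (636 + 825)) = -57400 / 2217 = -25.89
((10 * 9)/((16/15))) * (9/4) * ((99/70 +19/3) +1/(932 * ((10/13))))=614237985/417536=1471.10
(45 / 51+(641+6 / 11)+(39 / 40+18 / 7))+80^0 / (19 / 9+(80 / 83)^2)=6378617236961 / 9869388760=646.30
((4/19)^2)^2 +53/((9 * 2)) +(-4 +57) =55.95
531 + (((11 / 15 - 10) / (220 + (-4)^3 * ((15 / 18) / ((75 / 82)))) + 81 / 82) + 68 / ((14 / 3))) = 1141211871 / 2088212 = 546.50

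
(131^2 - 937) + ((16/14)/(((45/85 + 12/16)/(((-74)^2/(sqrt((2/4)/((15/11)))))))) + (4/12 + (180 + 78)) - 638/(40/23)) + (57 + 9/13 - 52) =2978944 * sqrt(330)/6699 + 12574517/780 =24199.28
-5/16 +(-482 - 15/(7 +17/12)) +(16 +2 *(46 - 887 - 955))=-6561113/1616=-4060.09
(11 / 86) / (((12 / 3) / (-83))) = -913 / 344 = -2.65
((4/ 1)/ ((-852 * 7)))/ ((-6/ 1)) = 1/ 8946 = 0.00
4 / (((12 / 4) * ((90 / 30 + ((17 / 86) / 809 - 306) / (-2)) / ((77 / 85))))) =42857584 / 5535303105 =0.01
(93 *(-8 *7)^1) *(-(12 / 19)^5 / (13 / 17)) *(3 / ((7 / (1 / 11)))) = 9441681408 / 354082157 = 26.67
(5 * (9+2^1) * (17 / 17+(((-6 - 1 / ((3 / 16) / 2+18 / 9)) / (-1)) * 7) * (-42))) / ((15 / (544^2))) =-415144643584 / 201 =-2065396236.74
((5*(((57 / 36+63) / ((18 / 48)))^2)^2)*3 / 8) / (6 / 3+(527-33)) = 58185546875 / 17496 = 3325648.54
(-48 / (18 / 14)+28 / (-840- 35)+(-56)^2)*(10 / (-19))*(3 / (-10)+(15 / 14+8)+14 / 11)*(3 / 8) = -1123351899 / 182875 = -6142.73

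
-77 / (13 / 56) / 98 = -44 / 13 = -3.38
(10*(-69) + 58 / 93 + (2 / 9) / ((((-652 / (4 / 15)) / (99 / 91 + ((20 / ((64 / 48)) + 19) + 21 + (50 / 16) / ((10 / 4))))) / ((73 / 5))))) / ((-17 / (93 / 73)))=47553912697 / 920387650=51.67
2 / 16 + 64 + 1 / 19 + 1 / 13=64.25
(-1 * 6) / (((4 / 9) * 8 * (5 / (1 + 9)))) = -27 / 8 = -3.38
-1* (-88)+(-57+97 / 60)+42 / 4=2587 / 60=43.12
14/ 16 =7/ 8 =0.88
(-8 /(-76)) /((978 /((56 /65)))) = 56 /603915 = 0.00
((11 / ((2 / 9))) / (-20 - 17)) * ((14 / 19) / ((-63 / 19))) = 11 / 37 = 0.30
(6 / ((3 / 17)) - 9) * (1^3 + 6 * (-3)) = -425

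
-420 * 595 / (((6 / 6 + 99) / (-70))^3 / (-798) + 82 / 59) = -1008916646850 / 5625887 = -179334.68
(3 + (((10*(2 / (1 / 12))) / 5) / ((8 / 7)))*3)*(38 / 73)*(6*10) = 294120 / 73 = 4029.04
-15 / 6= -5 / 2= -2.50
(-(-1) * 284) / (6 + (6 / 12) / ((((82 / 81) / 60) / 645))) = 11644 / 783921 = 0.01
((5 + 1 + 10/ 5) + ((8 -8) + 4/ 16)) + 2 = 41/ 4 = 10.25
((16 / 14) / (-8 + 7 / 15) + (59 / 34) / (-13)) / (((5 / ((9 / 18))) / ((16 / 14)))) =-199418 / 6118385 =-0.03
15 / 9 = 1.67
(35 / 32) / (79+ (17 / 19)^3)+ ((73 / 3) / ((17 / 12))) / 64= 0.28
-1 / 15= -0.07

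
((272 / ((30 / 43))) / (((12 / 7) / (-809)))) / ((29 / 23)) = -190424038 / 1305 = -145918.80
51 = 51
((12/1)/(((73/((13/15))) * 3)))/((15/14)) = 728/16425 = 0.04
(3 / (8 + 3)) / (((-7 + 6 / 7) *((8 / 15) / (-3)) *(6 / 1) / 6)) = 945 / 3784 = 0.25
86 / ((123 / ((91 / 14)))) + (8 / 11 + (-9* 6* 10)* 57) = -41638207 / 1353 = -30774.73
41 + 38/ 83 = 3441/ 83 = 41.46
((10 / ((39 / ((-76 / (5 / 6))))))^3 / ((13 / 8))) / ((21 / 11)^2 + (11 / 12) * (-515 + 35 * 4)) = 108781764608 / 4701454771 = 23.14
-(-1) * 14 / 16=7 / 8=0.88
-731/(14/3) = -2193/14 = -156.64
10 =10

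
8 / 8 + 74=75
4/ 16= 1/ 4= 0.25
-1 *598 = -598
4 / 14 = 2 / 7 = 0.29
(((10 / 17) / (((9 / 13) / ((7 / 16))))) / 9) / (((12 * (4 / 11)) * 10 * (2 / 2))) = 1001 / 1057536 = 0.00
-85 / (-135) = 17 / 27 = 0.63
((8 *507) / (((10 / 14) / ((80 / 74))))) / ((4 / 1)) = 56784 / 37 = 1534.70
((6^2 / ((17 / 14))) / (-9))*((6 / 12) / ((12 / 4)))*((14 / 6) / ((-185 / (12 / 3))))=784 / 28305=0.03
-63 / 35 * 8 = -72 / 5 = -14.40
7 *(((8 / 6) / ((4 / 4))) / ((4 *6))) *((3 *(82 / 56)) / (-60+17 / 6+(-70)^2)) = 41 / 116228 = 0.00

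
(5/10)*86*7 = 301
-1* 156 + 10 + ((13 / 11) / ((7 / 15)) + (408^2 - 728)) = 12750625 / 77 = 165592.53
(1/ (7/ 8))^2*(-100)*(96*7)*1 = -87771.43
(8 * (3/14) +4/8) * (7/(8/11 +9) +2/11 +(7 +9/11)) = 28923/1498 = 19.31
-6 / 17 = -0.35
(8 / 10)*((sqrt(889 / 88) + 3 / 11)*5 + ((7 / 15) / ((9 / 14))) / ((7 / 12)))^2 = 2582*sqrt(19558) / 5445 + 508395323 / 2450250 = 273.80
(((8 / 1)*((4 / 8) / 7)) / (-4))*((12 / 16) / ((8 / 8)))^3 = -27 / 448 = -0.06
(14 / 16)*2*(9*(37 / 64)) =9.11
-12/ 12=-1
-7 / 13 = -0.54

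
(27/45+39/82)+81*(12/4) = 100071/410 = 244.08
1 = 1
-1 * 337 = -337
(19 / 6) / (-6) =-19 / 36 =-0.53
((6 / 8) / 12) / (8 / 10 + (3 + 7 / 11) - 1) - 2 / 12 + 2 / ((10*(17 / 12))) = -1877 / 257040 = -0.01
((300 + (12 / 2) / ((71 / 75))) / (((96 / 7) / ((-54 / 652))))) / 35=-19575 / 370336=-0.05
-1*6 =-6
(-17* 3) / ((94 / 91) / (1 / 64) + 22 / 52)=-9282 / 12109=-0.77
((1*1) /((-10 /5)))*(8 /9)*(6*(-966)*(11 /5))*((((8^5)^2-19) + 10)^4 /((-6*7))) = -538071474653481567670945942028020333000 /3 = -179357158217827189223648600000000000000.00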